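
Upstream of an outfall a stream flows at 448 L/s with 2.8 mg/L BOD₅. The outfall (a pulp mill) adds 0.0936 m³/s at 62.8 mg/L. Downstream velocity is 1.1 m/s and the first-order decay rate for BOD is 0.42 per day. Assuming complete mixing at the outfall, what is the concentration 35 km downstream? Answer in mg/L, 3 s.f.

448 L/s = 0.448 m³/s.
After complete mixing, C₀ = (0.0936·62.8 + 0.448·2.8) / 0.5416 = 13.17 mg/L.
Travel time t = 3.5e+04 m / 1.1 m/s = 3.182e+04 s = 0.3683 d.
C = 13.17·exp(−0.42·0.3683) = 13.17·0.8567 = 11.28 mg/L.

11.3 mg/L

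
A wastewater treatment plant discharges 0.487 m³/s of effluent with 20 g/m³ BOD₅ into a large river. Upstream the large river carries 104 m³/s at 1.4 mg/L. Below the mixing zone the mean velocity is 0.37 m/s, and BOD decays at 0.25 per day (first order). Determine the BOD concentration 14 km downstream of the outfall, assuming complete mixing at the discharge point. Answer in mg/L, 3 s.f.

1.33 mg/L

After complete mixing, C₀ = (0.487·20 + 104·1.4) / 104.5 = 1.487 mg/L.
Travel time t = 1.4e+04 m / 0.37 m/s = 3.784e+04 s = 0.4379 d.
C = 1.487·exp(−0.25·0.4379) = 1.487·0.8963 = 1.333 mg/L.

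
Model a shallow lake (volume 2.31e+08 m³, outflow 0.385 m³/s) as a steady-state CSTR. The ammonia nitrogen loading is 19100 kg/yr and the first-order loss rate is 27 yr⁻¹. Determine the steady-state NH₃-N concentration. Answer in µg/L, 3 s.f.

Outflow Q = 0.385 m³/s × 3.156e+07 s/yr = 1.215e+07 m³/yr.
Steady-state CSTR mass balance: W = Q·C + k·V·C, so C = W/(Q + kV).
Q + kV = 1.215e+07 + 27·2.31e+08 = 6.249e+09 m³/yr.
C = 19100/6.249e+09 = 3.056e-06 kg/m³ = 0.003056 mg/L = 3.056 µg/L.

3.06 µg/L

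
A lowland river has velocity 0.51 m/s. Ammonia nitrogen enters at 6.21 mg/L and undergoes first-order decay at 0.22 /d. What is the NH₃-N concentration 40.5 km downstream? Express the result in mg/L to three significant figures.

Travel time t = 40.5 km / 0.51 m/s = 4.05e+04/0.51 = 7.941e+04 s = 0.9191 d.
First-order decay: C = 6.21·exp(−0.22·0.9191) = 6.21·0.8169 = 5.073 mg/L.

5.07 mg/L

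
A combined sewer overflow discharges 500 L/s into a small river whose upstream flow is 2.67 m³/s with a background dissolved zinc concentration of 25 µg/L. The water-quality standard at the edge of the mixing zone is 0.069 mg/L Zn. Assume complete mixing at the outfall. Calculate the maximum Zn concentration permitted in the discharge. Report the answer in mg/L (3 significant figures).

500 L/s = 0.5 m³/s.
25 µg/L = 0.025 mg/L.
Mass balance: 0.069·3.17 = 0.5·Cₑ + 2.67·0.025.
Cₑ = (0.2187 − 0.06675) / 0.5 = 0.304 mg/L.

0.304 mg/L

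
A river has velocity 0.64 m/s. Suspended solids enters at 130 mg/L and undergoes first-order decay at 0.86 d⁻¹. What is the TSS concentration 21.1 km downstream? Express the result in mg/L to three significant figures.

Travel time t = 21.1 km / 0.64 m/s = 2.11e+04/0.64 = 3.297e+04 s = 0.3816 d.
First-order decay: C = 130·exp(−0.86·0.3816) = 130·0.7202 = 93.63 mg/L.

93.6 mg/L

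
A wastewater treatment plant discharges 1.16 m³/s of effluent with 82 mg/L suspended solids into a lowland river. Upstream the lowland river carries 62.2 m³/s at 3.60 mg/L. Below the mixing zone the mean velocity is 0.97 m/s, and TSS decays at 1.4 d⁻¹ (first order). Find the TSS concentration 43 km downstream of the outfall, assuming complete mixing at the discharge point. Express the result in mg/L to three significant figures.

2.46 mg/L

After complete mixing, C₀ = (1.16·82 + 62.2·3.6) / 63.36 = 5.035 mg/L.
Travel time t = 4.3e+04 m / 0.97 m/s = 4.433e+04 s = 0.5131 d.
C = 5.035·exp(−1.4·0.5131) = 5.035·0.4876 = 2.455 mg/L.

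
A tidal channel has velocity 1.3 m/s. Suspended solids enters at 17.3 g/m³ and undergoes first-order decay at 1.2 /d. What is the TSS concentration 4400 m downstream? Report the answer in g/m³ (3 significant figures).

16.5 g/m³

Travel time t = 4400 m / 1.3 m/s = 4400/1.3 = 3385 s = 0.03917 d.
First-order decay: C = 17.3·exp(−1.2·0.03917) = 17.3·0.9541 = 16.51 g/m³.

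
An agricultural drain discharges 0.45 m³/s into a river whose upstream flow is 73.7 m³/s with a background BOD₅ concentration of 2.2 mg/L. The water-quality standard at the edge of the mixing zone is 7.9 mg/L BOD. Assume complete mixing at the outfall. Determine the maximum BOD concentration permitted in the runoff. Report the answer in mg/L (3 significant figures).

Mass balance: 7.9·74.15 = 0.45·Cₑ + 73.7·2.2.
Cₑ = (585.8 − 162.1) / 0.45 = 941.4 mg/L.

941 mg/L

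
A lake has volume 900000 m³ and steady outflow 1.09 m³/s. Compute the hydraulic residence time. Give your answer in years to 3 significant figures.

Q = 1.09 m³/s × 3.156e+07 s/yr = 3.44e+07 m³/yr.
Hydraulic residence time τ = V/Q = 900000/3.44e+07 = 0.02616 yr.

0.0262 yr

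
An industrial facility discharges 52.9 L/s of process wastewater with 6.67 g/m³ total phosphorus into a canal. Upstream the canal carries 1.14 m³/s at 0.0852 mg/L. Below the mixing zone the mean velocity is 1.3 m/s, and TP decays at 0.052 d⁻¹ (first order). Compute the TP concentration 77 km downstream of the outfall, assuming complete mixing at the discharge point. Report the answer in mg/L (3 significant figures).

0.364 mg/L

52.9 L/s = 0.0529 m³/s.
After complete mixing, C₀ = (0.0529·6.67 + 1.14·0.0852) / 1.193 = 0.3772 mg/L.
Travel time t = 7.7e+04 m / 1.3 m/s = 5.923e+04 s = 0.6855 d.
C = 0.3772·exp(−0.052·0.6855) = 0.3772·0.965 = 0.364 mg/L.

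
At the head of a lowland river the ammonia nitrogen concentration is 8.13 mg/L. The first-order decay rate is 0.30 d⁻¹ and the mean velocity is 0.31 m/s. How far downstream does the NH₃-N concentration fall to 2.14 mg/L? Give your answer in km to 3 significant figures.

119 km

From C = C₀·e^(−kt), t = ln(C₀/C)/k = ln(8.13/2.14)/0.30 = 1.335/0.30 = 4.449 d.
Distance = v·t = 0.31 m/s × 3.844e+05 s = 1.192e+05 m = 119.2 km.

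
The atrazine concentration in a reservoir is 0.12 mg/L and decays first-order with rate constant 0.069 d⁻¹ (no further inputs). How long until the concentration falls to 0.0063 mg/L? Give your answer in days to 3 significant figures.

42.7 d

t = ln(C₀/C)/k = ln(0.12/0.0063)/0.069 = 2.947/0.069 = 42.71 d.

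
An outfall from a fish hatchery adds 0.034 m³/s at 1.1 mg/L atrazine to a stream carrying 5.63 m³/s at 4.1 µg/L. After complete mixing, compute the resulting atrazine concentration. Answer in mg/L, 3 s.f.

0.0107 mg/L

4.1 µg/L = 0.0041 mg/L.
Flow-weighted mixing gives C = (0.034·1.1 + 5.63·0.0041) / (0.034 + 5.63) = 0.06048/5.664 = 0.01068 mg/L.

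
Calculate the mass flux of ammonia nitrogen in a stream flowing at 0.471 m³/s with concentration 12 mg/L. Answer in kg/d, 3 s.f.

488 kg/d

Mass flux = Q·C = 0.471 m³/s × 12 g/m³ = 5.652 g/s.
= 5.652 g/s × 86.4 = 488.3 kg/d.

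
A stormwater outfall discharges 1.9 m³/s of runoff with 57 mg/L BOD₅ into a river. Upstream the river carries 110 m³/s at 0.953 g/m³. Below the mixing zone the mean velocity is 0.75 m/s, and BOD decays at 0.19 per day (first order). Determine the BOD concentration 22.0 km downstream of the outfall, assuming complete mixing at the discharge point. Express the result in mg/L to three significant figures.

1.79 mg/L

After complete mixing, C₀ = (1.9·57 + 110·0.953) / 111.9 = 1.905 mg/L.
Travel time t = 2.2e+04 m / 0.75 m/s = 2.933e+04 s = 0.3395 d.
C = 1.905·exp(−0.19·0.3395) = 1.905·0.9375 = 1.786 mg/L.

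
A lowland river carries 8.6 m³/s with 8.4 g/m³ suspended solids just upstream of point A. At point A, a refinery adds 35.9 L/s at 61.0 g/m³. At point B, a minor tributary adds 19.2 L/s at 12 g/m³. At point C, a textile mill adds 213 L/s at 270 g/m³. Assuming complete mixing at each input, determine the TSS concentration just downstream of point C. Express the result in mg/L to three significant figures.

35.9 L/s = 0.0359 m³/s.
After input A: C = (8.6·8.4 + 0.0359·61) / 8.636 = 8.619 mg/L.
19.2 L/s = 0.0192 m³/s.
After input B: C = (8.636·8.619 + 0.0192·12) / 8.655 = 8.626 mg/L.
213 L/s = 0.213 m³/s.
After input C: C = (8.655·8.626 + 0.213·270) / 8.868 = 14.9 mg/L.

14.9 mg/L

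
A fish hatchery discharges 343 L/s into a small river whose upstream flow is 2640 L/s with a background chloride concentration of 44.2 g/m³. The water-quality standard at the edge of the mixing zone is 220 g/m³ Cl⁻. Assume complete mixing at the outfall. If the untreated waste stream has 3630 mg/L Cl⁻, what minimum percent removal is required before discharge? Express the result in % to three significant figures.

56.7 %

343 L/s = 0.343 m³/s.
2640 L/s = 2.64 m³/s.
Mass balance: 220·2.983 = 0.343·Cₑ + 2.64·44.2.
Cₑ = (656.3 − 116.7) / 0.343 = 1573 mg/L.
Required removal = 1 − 1573/3630 = 56.66 %.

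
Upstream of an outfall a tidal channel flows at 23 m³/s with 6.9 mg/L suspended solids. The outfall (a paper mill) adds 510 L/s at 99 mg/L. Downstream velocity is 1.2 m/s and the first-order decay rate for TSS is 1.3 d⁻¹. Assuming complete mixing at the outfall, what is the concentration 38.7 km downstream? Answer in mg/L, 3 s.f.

510 L/s = 0.51 m³/s.
After complete mixing, C₀ = (0.51·99 + 23·6.9) / 23.51 = 8.898 mg/L.
Travel time t = 3.87e+04 m / 1.2 m/s = 3.225e+04 s = 0.3733 d.
C = 8.898·exp(−1.3·0.3733) = 8.898·0.6155 = 5.477 mg/L.

5.48 mg/L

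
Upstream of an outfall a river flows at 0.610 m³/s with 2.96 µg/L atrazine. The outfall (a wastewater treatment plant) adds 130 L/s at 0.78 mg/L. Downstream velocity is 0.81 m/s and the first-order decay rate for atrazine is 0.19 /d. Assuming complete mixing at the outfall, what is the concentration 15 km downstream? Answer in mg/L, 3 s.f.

0.134 mg/L

130 L/s = 0.13 m³/s.
2.96 µg/L = 0.00296 mg/L.
After complete mixing, C₀ = (0.13·0.78 + 0.61·0.00296) / 0.74 = 0.1395 mg/L.
Travel time t = 1.5e+04 m / 0.81 m/s = 1.852e+04 s = 0.2143 d.
C = 0.1395·exp(−0.19·0.2143) = 0.1395·0.9601 = 0.1339 mg/L.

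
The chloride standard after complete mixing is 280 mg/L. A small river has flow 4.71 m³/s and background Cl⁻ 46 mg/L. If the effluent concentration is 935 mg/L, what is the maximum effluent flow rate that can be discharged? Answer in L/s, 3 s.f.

1680 L/s

Mass balance at complete mixing: C_std·(Q_w + Q_r) = Q_w·C_e + Q_r·C_b.
Rearranging, Q_w = Q_r·(C_std − C_b)/(C_e − C_std) = 4.71·(280 − 46) / (935 − 280) = 1.683 m³/s.
= 1683 L/s.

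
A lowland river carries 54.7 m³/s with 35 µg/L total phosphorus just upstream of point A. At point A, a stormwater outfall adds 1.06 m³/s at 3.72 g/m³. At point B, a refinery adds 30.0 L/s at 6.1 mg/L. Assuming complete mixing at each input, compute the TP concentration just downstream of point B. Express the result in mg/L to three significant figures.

35 µg/L = 0.035 mg/L.
After input A: C = (54.7·0.035 + 1.06·3.72) / 55.76 = 0.1051 mg/L.
30.0 L/s = 0.03 m³/s.
After input B: C = (55.76·0.1051 + 0.03·6.1) / 55.79 = 0.1083 mg/L.

0.108 mg/L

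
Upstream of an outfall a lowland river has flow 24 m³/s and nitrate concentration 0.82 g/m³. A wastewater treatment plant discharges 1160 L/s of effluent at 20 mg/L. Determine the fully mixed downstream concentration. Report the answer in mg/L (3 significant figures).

1160 L/s = 1.16 m³/s.
Flow-weighted mixing gives C = (1.16·20 + 24·0.82) / (1.16 + 24) = 42.88/25.16 = 1.704 mg/L.

1.70 mg/L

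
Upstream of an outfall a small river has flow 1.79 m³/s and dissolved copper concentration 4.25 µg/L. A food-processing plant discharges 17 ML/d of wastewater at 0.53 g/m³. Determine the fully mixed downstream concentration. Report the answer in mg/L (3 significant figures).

0.0563 mg/L

17 ML/d = 0.1968 m³/s.
4.25 µg/L = 0.00425 mg/L.
Conservation of mass across the mixing zone: C = (0.1968·0.53 + 1.79·0.00425) / (0.1968 + 1.79) = 0.1119/1.987 = 0.05632 mg/L.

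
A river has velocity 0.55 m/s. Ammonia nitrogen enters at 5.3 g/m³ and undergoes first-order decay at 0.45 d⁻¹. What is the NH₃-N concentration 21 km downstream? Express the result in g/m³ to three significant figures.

Travel time t = 21 km / 0.55 m/s = 2.1e+04/0.55 = 3.818e+04 s = 0.4419 d.
First-order decay: C = 5.3·exp(−0.45·0.4419) = 5.3·0.8197 = 4.344 g/m³.

4.34 g/m³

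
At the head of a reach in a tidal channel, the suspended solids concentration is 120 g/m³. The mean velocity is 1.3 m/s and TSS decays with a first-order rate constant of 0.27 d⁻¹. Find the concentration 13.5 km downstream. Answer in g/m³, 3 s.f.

Travel time t = 13.5 km / 1.3 m/s = 1.35e+04/1.3 = 1.038e+04 s = 0.1202 d.
First-order decay: C = 120·exp(−0.27·0.1202) = 120·0.9681 = 116.2 g/m³.

116 g/m³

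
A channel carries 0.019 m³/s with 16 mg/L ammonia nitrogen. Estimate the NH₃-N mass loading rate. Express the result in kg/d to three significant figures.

Mass flux = Q·C = 0.019 m³/s × 16 g/m³ = 0.304 g/s.
= 0.304 g/s × 86.4 = 26.27 kg/d.

26.3 kg/d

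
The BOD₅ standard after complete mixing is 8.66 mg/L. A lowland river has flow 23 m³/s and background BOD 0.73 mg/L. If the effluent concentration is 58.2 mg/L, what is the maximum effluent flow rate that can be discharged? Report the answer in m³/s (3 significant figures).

Mass balance at complete mixing: C_std·(Q_w + Q_r) = Q_w·C_e + Q_r·C_b.
Rearranging, Q_w = Q_r·(C_std − C_b)/(C_e − C_std) = 23·(8.66 − 0.73) / (58.2 − 8.66) = 3.682 m³/s.

3.68 m³/s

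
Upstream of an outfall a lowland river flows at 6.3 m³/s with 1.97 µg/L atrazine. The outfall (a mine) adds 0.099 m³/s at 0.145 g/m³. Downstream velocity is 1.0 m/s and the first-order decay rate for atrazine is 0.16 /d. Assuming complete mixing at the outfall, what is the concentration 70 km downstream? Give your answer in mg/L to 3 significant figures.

0.00367 mg/L

1.97 µg/L = 0.00197 mg/L.
After complete mixing, C₀ = (0.099·0.145 + 6.3·0.00197) / 6.399 = 0.004183 mg/L.
Travel time t = 7e+04 m / 1.0 m/s = 7e+04 s = 0.8102 d.
C = 0.004183·exp(−0.16·0.8102) = 0.004183·0.8784 = 0.003674 mg/L.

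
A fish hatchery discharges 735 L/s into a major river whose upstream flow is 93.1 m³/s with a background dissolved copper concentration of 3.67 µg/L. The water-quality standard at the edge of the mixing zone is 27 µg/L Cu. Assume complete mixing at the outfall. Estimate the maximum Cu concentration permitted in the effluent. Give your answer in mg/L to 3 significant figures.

2.98 mg/L

735 L/s = 0.735 m³/s.
3.67 µg/L = 0.00367 mg/L.
27 µg/L = 0.027 mg/L.
Mass balance: 0.027·93.83 = 0.735·Cₑ + 93.1·0.00367.
Cₑ = (2.534 − 0.3417) / 0.735 = 2.982 mg/L.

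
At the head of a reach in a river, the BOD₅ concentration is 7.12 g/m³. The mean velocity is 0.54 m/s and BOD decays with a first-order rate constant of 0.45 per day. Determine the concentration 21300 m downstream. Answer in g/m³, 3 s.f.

5.80 g/m³

Travel time t = 21300 m / 0.54 m/s = 2.13e+04/0.54 = 3.944e+04 s = 0.4565 d.
First-order decay: C = 7.12·exp(−0.45·0.4565) = 7.12·0.8143 = 5.798 g/m³.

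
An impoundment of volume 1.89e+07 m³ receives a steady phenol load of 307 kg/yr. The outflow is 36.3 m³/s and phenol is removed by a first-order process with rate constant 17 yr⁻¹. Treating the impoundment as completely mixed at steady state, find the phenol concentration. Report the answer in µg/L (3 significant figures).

0.209 µg/L

Outflow Q = 36.3 m³/s × 3.156e+07 s/yr = 1.146e+09 m³/yr.
Steady-state CSTR mass balance: W = Q·C + k·V·C, so C = W/(Q + kV).
Q + kV = 1.146e+09 + 17·1.89e+07 = 1.467e+09 m³/yr.
C = 307/1.467e+09 = 2.093e-07 kg/m³ = 0.0002093 mg/L = 0.2093 µg/L.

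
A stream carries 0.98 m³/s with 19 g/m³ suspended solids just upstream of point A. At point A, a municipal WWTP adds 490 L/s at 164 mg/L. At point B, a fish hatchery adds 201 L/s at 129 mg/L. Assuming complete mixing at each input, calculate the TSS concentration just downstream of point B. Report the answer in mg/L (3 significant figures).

490 L/s = 0.49 m³/s.
After input A: C = (0.98·19 + 0.49·164) / 1.47 = 67.33 mg/L.
201 L/s = 0.201 m³/s.
After input B: C = (1.47·67.33 + 0.201·129) / 1.671 = 74.75 mg/L.

74.8 mg/L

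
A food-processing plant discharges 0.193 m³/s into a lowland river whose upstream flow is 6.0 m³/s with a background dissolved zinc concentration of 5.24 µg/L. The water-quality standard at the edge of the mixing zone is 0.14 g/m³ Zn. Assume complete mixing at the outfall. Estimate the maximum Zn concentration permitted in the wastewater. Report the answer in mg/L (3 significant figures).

4.33 mg/L

5.24 µg/L = 0.00524 mg/L.
Mass balance: 0.14·6.193 = 0.193·Cₑ + 6·0.00524.
Cₑ = (0.867 − 0.03144) / 0.193 = 4.329 mg/L.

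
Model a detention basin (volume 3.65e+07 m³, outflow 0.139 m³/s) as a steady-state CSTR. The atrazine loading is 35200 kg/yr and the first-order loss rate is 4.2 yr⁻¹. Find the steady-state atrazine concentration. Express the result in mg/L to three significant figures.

Outflow Q = 0.139 m³/s × 3.156e+07 s/yr = 4.387e+06 m³/yr.
Steady-state CSTR mass balance: W = Q·C + k·V·C, so C = W/(Q + kV).
Q + kV = 4.387e+06 + 4.2·3.65e+07 = 1.577e+08 m³/yr.
C = 35200/1.577e+08 = 0.0002232 kg/m³ = 0.2232 mg/L.

0.223 mg/L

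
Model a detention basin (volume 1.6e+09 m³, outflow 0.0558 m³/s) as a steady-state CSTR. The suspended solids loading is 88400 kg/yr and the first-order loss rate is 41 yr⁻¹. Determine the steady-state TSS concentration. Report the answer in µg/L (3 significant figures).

Outflow Q = 0.0558 m³/s × 3.156e+07 s/yr = 1.761e+06 m³/yr.
Steady-state CSTR mass balance: W = Q·C + k·V·C, so C = W/(Q + kV).
Q + kV = 1.761e+06 + 41·1.6e+09 = 6.56e+10 m³/yr.
C = 88400/6.56e+10 = 1.348e-06 kg/m³ = 0.001348 mg/L = 1.348 µg/L.

1.35 µg/L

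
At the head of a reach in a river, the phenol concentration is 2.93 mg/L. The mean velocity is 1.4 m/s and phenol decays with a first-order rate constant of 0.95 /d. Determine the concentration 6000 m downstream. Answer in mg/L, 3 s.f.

Travel time t = 6000 m / 1.4 m/s = 6000/1.4 = 4286 s = 0.0496 d.
First-order decay: C = 2.93·exp(−0.95·0.0496) = 2.93·0.954 = 2.795 mg/L.

2.80 mg/L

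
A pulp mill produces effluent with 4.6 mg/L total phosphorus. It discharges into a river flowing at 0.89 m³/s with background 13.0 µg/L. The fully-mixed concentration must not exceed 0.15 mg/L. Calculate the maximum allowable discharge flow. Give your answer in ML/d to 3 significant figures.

2.37 ML/d

13.0 µg/L = 0.013 mg/L.
Mass balance at complete mixing: C_std·(Q_w + Q_r) = Q_w·C_e + Q_r·C_b.
Rearranging, Q_w = Q_r·(C_std − C_b)/(C_e − C_std) = 0.89·(0.15 − 0.013) / (4.6 − 0.15) = 0.0274 m³/s.
= 2.367 ML/d.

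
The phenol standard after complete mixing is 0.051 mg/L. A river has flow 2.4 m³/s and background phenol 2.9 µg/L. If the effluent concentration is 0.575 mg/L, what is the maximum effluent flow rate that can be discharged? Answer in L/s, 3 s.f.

220 L/s

2.9 µg/L = 0.0029 mg/L.
Mass balance at complete mixing: C_std·(Q_w + Q_r) = Q_w·C_e + Q_r·C_b.
Rearranging, Q_w = Q_r·(C_std − C_b)/(C_e − C_std) = 2.4·(0.051 − 0.0029) / (0.575 − 0.051) = 0.2203 m³/s.
= 220.3 L/s.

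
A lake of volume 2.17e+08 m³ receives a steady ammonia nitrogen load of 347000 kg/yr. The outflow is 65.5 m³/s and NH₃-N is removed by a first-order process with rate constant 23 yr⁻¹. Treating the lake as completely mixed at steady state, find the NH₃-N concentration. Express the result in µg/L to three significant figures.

49.2 µg/L

Outflow Q = 65.5 m³/s × 3.156e+07 s/yr = 2.067e+09 m³/yr.
Steady-state CSTR mass balance: W = Q·C + k·V·C, so C = W/(Q + kV).
Q + kV = 2.067e+09 + 23·2.17e+08 = 7.058e+09 m³/yr.
C = 347000/7.058e+09 = 4.916e-05 kg/m³ = 0.04916 mg/L = 49.16 µg/L.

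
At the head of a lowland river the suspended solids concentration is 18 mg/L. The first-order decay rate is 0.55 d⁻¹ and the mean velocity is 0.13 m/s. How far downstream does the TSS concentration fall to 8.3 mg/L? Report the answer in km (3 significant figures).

15.8 km

From C = C₀·e^(−kt), t = ln(C₀/C)/k = ln(18/8.3)/0.55 = 0.7741/0.55 = 1.407 d.
Distance = v·t = 0.13 m/s × 1.216e+05 s = 1.581e+04 m = 15.81 km.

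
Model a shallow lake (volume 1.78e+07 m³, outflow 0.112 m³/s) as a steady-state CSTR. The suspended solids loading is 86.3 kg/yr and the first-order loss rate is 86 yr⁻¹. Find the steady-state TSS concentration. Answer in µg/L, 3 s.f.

Outflow Q = 0.112 m³/s × 3.156e+07 s/yr = 3.534e+06 m³/yr.
Steady-state CSTR mass balance: W = Q·C + k·V·C, so C = W/(Q + kV).
Q + kV = 3.534e+06 + 86·1.78e+07 = 1.534e+09 m³/yr.
C = 86.3/1.534e+09 = 5.625e-08 kg/m³ = 5.625e-05 mg/L = 0.05625 µg/L.

0.0562 µg/L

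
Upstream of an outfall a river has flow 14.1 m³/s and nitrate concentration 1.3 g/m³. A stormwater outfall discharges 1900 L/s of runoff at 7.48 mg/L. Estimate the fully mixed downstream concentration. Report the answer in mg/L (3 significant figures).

1900 L/s = 1.9 m³/s.
By mass balance at complete mixing, C = (1.9·7.48 + 14.1·1.3) / (1.9 + 14.1) = 32.54/16 = 2.034 mg/L.

2.03 mg/L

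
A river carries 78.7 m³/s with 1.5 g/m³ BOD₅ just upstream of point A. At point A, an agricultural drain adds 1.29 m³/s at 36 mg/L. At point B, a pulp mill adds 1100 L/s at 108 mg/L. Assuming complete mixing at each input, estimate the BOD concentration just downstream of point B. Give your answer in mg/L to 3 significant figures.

After input A: C = (78.7·1.5 + 1.29·36) / 79.99 = 2.056 mg/L.
1100 L/s = 1.1 m³/s.
After input B: C = (79.99·2.056 + 1.1·108) / 81.09 = 3.494 mg/L.

3.49 mg/L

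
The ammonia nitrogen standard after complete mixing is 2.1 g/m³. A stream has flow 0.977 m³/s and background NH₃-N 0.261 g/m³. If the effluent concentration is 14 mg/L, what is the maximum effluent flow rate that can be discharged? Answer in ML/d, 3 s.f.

Mass balance at complete mixing: C_std·(Q_w + Q_r) = Q_w·C_e + Q_r·C_b.
Rearranging, Q_w = Q_r·(C_std − C_b)/(C_e − C_std) = 0.977·(2.1 − 0.261) / (14 − 2.1) = 0.151 m³/s.
= 13.04 ML/d.

13.0 ML/d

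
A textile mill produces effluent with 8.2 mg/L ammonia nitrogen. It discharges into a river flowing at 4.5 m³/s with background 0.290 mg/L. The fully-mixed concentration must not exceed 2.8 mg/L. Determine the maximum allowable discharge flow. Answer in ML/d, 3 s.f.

181 ML/d

Mass balance at complete mixing: C_std·(Q_w + Q_r) = Q_w·C_e + Q_r·C_b.
Rearranging, Q_w = Q_r·(C_std − C_b)/(C_e − C_std) = 4.5·(2.8 − 0.29) / (8.2 − 2.8) = 2.092 m³/s.
= 180.7 ML/d.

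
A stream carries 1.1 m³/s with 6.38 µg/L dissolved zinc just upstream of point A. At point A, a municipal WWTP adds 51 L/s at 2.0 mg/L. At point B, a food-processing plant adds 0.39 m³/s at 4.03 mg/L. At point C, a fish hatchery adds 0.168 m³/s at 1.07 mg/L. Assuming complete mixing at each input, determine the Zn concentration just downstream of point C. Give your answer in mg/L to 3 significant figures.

1.09 mg/L

6.38 µg/L = 0.00638 mg/L.
51 L/s = 0.051 m³/s.
After input A: C = (1.1·0.00638 + 0.051·2) / 1.151 = 0.09472 mg/L.
After input B: C = (1.151·0.09472 + 0.39·4.03) / 1.541 = 1.091 mg/L.
After input C: C = (1.541·1.091 + 0.168·1.07) / 1.709 = 1.089 mg/L.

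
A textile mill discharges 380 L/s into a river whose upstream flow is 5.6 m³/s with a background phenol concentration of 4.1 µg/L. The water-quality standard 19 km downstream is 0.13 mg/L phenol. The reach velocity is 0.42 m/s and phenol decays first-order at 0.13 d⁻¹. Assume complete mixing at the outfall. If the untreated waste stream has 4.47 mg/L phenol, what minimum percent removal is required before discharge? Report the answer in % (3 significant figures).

52.4 %

380 L/s = 0.38 m³/s.
4.1 µg/L = 0.0041 mg/L.
Travel time to the compliance point: t = 1.9e+04/0.42 = 4.524e+04 s = 0.5236 d; decay factor exp(−0.13·0.5236) = 0.9342.
So the concentration just after mixing may be at most 0.13/0.9342 = 0.1392 mg/L.
Mass balance: 0.1392·5.98 = 0.38·Cₑ + 5.6·0.0041.
Cₑ = (0.8322 − 0.02296) / 0.38 = 2.129 mg/L.
Required removal = 1 − 2.129/4.47 = 52.36 %.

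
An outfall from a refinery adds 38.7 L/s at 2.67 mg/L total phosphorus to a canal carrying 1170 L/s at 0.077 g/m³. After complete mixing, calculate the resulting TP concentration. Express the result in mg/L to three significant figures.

38.7 L/s = 0.0387 m³/s.
1170 L/s = 1.17 m³/s.
Conservation of mass across the mixing zone: C = (0.0387·2.67 + 1.17·0.077) / (0.0387 + 1.17) = 0.1934/1.209 = 0.16 mg/L.

0.160 mg/L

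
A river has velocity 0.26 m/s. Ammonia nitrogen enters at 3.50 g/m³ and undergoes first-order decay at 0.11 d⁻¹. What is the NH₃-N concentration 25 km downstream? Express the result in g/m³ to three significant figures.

Travel time t = 25 km / 0.26 m/s = 2.5e+04/0.26 = 9.615e+04 s = 1.113 d.
First-order decay: C = 3.50·exp(−0.11·1.113) = 3.50·0.8848 = 3.097 g/m³.

3.10 g/m³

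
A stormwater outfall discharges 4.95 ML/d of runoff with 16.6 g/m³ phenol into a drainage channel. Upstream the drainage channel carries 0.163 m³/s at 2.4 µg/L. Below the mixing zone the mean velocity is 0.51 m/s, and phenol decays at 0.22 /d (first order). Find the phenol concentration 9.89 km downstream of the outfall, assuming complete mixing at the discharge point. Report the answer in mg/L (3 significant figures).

4.95 ML/d = 0.05729 m³/s.
2.4 µg/L = 0.0024 mg/L.
After complete mixing, C₀ = (0.05729·16.6 + 0.163·0.0024) / 0.2203 = 4.319 mg/L.
Travel time t = 9890 m / 0.51 m/s = 1.939e+04 s = 0.2244 d.
C = 4.319·exp(−0.22·0.2244) = 4.319·0.9518 = 4.111 mg/L.

4.11 mg/L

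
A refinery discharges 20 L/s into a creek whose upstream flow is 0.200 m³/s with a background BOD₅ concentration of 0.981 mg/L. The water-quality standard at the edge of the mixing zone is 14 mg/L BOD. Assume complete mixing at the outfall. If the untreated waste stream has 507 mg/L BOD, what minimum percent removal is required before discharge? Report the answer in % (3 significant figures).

20 L/s = 0.02 m³/s.
Mass balance: 14·0.22 = 0.02·Cₑ + 0.2·0.981.
Cₑ = (3.08 − 0.1962) / 0.02 = 144.2 mg/L.
Required removal = 1 − 144.2/507 = 71.56 %.

71.6 %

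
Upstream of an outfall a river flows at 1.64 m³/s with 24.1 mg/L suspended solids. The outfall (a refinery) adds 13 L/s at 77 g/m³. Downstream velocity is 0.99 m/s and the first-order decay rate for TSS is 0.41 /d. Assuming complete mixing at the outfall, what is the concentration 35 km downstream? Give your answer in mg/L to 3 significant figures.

13 L/s = 0.013 m³/s.
After complete mixing, C₀ = (0.013·77 + 1.64·24.1) / 1.653 = 24.52 mg/L.
Travel time t = 3.5e+04 m / 0.99 m/s = 3.535e+04 s = 0.4092 d.
C = 24.52·exp(−0.41·0.4092) = 24.52·0.8456 = 20.73 mg/L.

20.7 mg/L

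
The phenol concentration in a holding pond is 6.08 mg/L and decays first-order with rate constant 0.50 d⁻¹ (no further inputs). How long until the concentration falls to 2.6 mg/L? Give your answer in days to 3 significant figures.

1.70 d

t = ln(C₀/C)/k = ln(6.08/2.6)/0.50 = 0.8495/0.50 = 1.699 d.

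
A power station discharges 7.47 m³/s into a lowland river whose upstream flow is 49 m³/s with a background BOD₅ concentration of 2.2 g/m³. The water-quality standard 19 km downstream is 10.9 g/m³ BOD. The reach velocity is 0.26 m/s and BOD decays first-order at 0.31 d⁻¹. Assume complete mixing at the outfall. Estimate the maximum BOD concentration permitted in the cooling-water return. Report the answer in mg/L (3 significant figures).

92.7 mg/L

Travel time to the compliance point: t = 1.9e+04/0.26 = 7.308e+04 s = 0.8458 d; decay factor exp(−0.31·0.8458) = 0.7694.
So the concentration just after mixing may be at most 10.9/0.7694 = 14.17 mg/L.
Mass balance: 14.17·56.47 = 7.47·Cₑ + 49·2.2.
Cₑ = (800 − 107.8) / 7.47 = 92.67 mg/L.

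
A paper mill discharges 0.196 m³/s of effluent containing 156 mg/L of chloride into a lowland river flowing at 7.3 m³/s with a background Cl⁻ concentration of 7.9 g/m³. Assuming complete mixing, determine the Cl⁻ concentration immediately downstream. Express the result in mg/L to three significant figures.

11.8 mg/L

By mass balance at complete mixing, C = (0.196·156 + 7.3·7.9) / (0.196 + 7.3) = 88.25/7.496 = 11.77 mg/L.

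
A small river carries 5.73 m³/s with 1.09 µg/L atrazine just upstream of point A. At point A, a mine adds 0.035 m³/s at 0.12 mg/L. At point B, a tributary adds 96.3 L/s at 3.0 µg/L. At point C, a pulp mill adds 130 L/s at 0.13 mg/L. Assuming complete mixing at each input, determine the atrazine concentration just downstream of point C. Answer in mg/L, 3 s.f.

0.00461 mg/L

1.09 µg/L = 0.00109 mg/L.
After input A: C = (5.73·0.00109 + 0.035·0.12) / 5.765 = 0.001812 mg/L.
96.3 L/s = 0.0963 m³/s.
3.0 µg/L = 0.003 mg/L.
After input B: C = (5.765·0.001812 + 0.0963·0.003) / 5.861 = 0.001831 mg/L.
130 L/s = 0.13 m³/s.
After input C: C = (5.861·0.001831 + 0.13·0.13) / 5.991 = 0.004612 mg/L.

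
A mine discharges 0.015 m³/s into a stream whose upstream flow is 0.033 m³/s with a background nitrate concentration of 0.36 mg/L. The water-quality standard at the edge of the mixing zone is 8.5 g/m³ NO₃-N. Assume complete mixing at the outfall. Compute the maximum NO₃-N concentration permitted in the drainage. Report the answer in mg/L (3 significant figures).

Mass balance: 8.5·0.048 = 0.015·Cₑ + 0.033·0.36.
Cₑ = (0.408 − 0.01188) / 0.015 = 26.41 mg/L.

26.4 mg/L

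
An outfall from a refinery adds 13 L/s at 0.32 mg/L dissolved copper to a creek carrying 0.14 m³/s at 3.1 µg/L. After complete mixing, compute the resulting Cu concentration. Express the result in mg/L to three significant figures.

13 L/s = 0.013 m³/s.
3.1 µg/L = 0.0031 mg/L.
Conservation of mass across the mixing zone: C = (0.013·0.32 + 0.14·0.0031) / (0.013 + 0.14) = 0.004594/0.153 = 0.03003 mg/L.

0.0300 mg/L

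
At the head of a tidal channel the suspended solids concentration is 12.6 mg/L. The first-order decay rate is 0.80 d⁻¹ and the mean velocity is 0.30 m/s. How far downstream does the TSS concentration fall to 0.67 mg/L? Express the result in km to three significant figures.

From C = C₀·e^(−kt), t = ln(C₀/C)/k = ln(12.6/0.67)/0.80 = 2.934/0.80 = 3.668 d.
Distance = v·t = 0.30 m/s × 3.169e+05 s = 9.507e+04 m = 95.07 km.

95.1 km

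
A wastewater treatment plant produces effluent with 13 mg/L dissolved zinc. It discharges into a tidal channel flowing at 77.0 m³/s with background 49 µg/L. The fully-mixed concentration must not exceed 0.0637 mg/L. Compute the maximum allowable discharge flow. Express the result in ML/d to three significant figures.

7.56 ML/d

49 µg/L = 0.049 mg/L.
Mass balance at complete mixing: C_std·(Q_w + Q_r) = Q_w·C_e + Q_r·C_b.
Rearranging, Q_w = Q_r·(C_std − C_b)/(C_e − C_std) = 77.0·(0.0637 − 0.049) / (13 − 0.0637) = 0.0875 m³/s.
= 7.56 ML/d.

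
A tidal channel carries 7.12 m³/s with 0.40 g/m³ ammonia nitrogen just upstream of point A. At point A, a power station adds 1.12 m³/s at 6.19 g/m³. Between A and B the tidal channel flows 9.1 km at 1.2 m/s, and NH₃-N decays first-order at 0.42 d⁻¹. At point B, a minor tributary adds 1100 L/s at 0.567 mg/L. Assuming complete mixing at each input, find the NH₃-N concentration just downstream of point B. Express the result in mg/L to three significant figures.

1.08 mg/L

After input A: C = (7.12·0.4 + 1.12·6.19) / 8.24 = 1.187 mg/L.
Over the 9.1 km reach to input B (t = 7583 s = 0.08777 d), decay gives C = 1.187·exp(−0.42·0.08777) = 1.144 mg/L.
1100 L/s = 1.1 m³/s.
After input B: C = (8.24·1.144 + 1.1·0.567) / 9.34 = 1.076 mg/L.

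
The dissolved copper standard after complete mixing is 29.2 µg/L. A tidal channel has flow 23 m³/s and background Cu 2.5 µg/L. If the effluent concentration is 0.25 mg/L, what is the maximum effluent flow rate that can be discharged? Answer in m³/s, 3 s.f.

2.78 m³/s

2.5 µg/L = 0.0025 mg/L.
29.2 µg/L = 0.0292 mg/L.
Mass balance at complete mixing: C_std·(Q_w + Q_r) = Q_w·C_e + Q_r·C_b.
Rearranging, Q_w = Q_r·(C_std − C_b)/(C_e − C_std) = 23·(0.0292 − 0.0025) / (0.25 − 0.0292) = 2.781 m³/s.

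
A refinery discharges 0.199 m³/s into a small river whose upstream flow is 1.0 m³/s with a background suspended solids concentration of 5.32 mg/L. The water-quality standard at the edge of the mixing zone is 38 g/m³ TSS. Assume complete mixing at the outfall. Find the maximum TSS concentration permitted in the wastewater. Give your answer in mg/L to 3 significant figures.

Mass balance: 38·1.199 = 0.199·Cₑ + 1·5.32.
Cₑ = (45.56 − 5.32) / 0.199 = 202.2 mg/L.

202 mg/L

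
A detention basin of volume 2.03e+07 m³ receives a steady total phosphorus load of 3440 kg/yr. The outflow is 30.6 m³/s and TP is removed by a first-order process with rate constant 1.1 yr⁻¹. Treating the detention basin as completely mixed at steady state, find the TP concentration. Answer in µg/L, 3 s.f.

3.48 µg/L

Outflow Q = 30.6 m³/s × 3.156e+07 s/yr = 9.657e+08 m³/yr.
Steady-state CSTR mass balance: W = Q·C + k·V·C, so C = W/(Q + kV).
Q + kV = 9.657e+08 + 1.1·2.03e+07 = 9.88e+08 m³/yr.
C = 3440/9.88e+08 = 3.482e-06 kg/m³ = 0.003482 mg/L = 3.482 µg/L.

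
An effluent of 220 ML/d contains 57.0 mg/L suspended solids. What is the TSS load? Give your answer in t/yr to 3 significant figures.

4580 t/yr

220 ML/d = 2.546 m³/s.
Mass flux = Q·C = 2.546 m³/s × 57 g/m³ = 145.1 g/s.
= 145.1 g/s × 31.56 = 4580 t/yr.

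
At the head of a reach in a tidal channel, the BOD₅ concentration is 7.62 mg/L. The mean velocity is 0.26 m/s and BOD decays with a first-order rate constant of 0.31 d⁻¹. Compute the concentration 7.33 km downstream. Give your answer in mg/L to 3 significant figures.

6.89 mg/L

Travel time t = 7.33 km / 0.26 m/s = 7330/0.26 = 2.819e+04 s = 0.3263 d.
First-order decay: C = 7.62·exp(−0.31·0.3263) = 7.62·0.9038 = 6.887 mg/L.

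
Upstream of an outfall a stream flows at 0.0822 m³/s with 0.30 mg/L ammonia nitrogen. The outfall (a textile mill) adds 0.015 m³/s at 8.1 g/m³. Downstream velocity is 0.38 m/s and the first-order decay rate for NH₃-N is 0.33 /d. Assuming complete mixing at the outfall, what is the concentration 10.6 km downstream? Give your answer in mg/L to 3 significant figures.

After complete mixing, C₀ = (0.015·8.1 + 0.0822·0.3) / 0.0972 = 1.504 mg/L.
Travel time t = 1.06e+04 m / 0.38 m/s = 2.789e+04 s = 0.3229 d.
C = 1.504·exp(−0.33·0.3229) = 1.504·0.8989 = 1.352 mg/L.

1.35 mg/L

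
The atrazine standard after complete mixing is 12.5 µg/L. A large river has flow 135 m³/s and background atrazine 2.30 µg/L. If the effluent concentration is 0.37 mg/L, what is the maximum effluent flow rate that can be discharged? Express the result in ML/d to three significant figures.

2.30 µg/L = 0.0023 mg/L.
12.5 µg/L = 0.0125 mg/L.
Mass balance at complete mixing: C_std·(Q_w + Q_r) = Q_w·C_e + Q_r·C_b.
Rearranging, Q_w = Q_r·(C_std − C_b)/(C_e − C_std) = 135·(0.0125 − 0.0023) / (0.37 − 0.0125) = 3.852 m³/s.
= 332.8 ML/d.

333 ML/d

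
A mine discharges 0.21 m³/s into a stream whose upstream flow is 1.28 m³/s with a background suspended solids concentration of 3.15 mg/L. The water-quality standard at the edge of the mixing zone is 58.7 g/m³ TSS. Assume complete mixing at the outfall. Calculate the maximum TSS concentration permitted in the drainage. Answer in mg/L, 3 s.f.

397 mg/L

Mass balance: 58.7·1.49 = 0.21·Cₑ + 1.28·3.15.
Cₑ = (87.46 − 4.032) / 0.21 = 397.3 mg/L.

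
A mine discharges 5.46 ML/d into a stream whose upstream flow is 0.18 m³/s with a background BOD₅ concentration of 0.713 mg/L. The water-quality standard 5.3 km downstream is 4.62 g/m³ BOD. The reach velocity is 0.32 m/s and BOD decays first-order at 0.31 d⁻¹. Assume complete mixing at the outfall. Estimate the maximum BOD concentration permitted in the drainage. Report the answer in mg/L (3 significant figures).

5.46 ML/d = 0.06319 m³/s.
Travel time to the compliance point: t = 5300/0.32 = 1.656e+04 s = 0.1917 d; decay factor exp(−0.31·0.1917) = 0.9423.
So the concentration just after mixing may be at most 4.62/0.9423 = 4.903 mg/L.
Mass balance: 4.903·0.2432 = 0.06319·Cₑ + 0.18·0.713.
Cₑ = (1.192 − 0.1283) / 0.06319 = 16.84 mg/L.

16.8 mg/L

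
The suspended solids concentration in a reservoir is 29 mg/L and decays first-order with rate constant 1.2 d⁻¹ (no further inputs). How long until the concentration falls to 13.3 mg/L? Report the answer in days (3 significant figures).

0.650 d

t = ln(C₀/C)/k = ln(29/13.3)/1.2 = 0.7795/1.2 = 0.6496 d.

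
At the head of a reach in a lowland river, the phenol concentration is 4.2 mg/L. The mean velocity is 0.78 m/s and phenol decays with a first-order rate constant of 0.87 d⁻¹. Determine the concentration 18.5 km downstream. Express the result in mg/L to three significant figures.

3.31 mg/L

Travel time t = 18.5 km / 0.78 m/s = 1.85e+04/0.78 = 2.372e+04 s = 0.2745 d.
First-order decay: C = 4.2·exp(−0.87·0.2745) = 4.2·0.7876 = 3.308 mg/L.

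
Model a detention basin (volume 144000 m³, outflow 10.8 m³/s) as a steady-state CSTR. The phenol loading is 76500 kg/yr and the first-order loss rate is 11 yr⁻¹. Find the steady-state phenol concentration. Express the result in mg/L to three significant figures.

0.223 mg/L

Outflow Q = 10.8 m³/s × 3.156e+07 s/yr = 3.408e+08 m³/yr.
Steady-state CSTR mass balance: W = Q·C + k·V·C, so C = W/(Q + kV).
Q + kV = 3.408e+08 + 11·144000 = 3.424e+08 m³/yr.
C = 76500/3.424e+08 = 0.0002234 kg/m³ = 0.2234 mg/L.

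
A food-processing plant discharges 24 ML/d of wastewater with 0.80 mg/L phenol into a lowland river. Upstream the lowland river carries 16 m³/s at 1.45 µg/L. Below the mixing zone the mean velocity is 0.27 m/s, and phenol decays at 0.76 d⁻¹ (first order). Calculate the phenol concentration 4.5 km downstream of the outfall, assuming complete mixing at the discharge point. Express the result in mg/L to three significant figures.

0.0130 mg/L

24 ML/d = 0.2778 m³/s.
1.45 µg/L = 0.00145 mg/L.
After complete mixing, C₀ = (0.2778·0.8 + 16·0.00145) / 16.28 = 0.01508 mg/L.
Travel time t = 4500 m / 0.27 m/s = 1.667e+04 s = 0.1929 d.
C = 0.01508·exp(−0.76·0.1929) = 0.01508·0.8636 = 0.01302 mg/L.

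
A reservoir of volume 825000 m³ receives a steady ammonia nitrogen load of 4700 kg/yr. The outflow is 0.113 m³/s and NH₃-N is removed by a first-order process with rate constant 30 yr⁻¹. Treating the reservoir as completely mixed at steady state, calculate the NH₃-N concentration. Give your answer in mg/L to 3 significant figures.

0.166 mg/L

Outflow Q = 0.113 m³/s × 3.156e+07 s/yr = 3.566e+06 m³/yr.
Steady-state CSTR mass balance: W = Q·C + k·V·C, so C = W/(Q + kV).
Q + kV = 3.566e+06 + 30·825000 = 2.832e+07 m³/yr.
C = 4700/2.832e+07 = 0.000166 kg/m³ = 0.166 mg/L.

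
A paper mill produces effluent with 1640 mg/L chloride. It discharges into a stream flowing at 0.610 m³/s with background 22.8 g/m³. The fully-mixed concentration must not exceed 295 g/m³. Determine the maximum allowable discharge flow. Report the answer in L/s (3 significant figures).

Mass balance at complete mixing: C_std·(Q_w + Q_r) = Q_w·C_e + Q_r·C_b.
Rearranging, Q_w = Q_r·(C_std − C_b)/(C_e − C_std) = 0.610·(295 − 22.8) / (1640 − 295) = 0.1235 m³/s.
= 123.5 L/s.

123 L/s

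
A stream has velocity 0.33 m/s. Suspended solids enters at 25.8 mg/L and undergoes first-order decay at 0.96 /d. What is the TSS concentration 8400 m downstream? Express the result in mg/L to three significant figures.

Travel time t = 8400 m / 0.33 m/s = 8400/0.33 = 2.545e+04 s = 0.2946 d.
First-order decay: C = 25.8·exp(−0.96·0.2946) = 25.8·0.7536 = 19.44 mg/L.

19.4 mg/L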